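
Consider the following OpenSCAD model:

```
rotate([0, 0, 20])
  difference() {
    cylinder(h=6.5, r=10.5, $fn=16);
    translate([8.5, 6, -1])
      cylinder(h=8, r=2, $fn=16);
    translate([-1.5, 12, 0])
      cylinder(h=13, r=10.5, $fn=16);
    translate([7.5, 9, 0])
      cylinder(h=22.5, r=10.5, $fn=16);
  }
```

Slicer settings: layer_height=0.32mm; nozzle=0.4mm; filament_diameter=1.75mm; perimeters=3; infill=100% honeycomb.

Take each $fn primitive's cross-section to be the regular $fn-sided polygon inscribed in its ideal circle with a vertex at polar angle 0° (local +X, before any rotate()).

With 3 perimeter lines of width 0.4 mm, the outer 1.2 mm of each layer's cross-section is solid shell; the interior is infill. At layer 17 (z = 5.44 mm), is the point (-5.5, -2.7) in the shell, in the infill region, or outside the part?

infill

At z = 5.44 mm: the r=10.5 cylinder gives a regular 16-gon of circumradius 10.5 (constant along its height); the r=2 cylinder at (8.5, 6) gives a regular 16-gon of circumradius 2 (constant along its height); the r=10.5 cylinder at (-1.5, 12) gives a regular 16-gon of circumradius 10.5 (constant along its height); the r=10.5 cylinder at (7.5, 9) contributes a regular 16-gon of circumradius 10.5; After the difference (first − rest): starting from the r=10.5 cylinder, the r=2 cylinder at (8.5, 6) partially overlaps it — only the 5.71 mm² overlap (of its 12.25 mm²) is removed, clipping the outline; the r=10.5 cylinder at (-1.5, 12) partially overlaps it — only the 100.90 mm² overlap (of its 337.53 mm²) is removed, clipping the outline; the r=10.5 cylinder at (7.5, 9) partially overlaps it — only the 41.55 mm² overlap (of its 337.53 mm²) is removed, clipping the outline — 1 connected region; (whole slice rotated 20° about Z — lengths, areas and connectivity unchanged). Overall, the cross-section is a single solid region. Undo the 20° rotation: the query point maps to (-6.092, -0.656) in the un-rotated model frame. The nearest boundary edge runs (-5.52, 2.30)→(-1.50, 1.50); distance from the point to it = 3.01 mm. The point is inside the cross-section and 3.01 mm from the nearest boundary — more than the 1.2 mm shell width (3 × 0.4), so it's in the infill interior.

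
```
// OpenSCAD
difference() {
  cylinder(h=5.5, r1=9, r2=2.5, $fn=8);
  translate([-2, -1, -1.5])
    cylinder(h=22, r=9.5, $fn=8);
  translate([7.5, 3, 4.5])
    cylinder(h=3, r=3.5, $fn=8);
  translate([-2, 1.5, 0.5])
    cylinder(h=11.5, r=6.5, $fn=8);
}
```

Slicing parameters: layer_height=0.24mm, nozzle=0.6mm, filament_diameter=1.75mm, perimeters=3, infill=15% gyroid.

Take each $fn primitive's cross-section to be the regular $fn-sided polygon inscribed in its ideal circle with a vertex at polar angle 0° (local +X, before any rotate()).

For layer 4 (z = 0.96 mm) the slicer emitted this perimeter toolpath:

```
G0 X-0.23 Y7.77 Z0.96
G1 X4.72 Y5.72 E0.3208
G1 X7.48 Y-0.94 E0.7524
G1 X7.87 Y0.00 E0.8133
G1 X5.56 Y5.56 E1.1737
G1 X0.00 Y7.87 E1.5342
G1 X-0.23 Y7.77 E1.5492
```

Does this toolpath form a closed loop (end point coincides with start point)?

yes

Start point (G0): (-0.23, 7.77). End point (last G1): the path returns to the start — closed.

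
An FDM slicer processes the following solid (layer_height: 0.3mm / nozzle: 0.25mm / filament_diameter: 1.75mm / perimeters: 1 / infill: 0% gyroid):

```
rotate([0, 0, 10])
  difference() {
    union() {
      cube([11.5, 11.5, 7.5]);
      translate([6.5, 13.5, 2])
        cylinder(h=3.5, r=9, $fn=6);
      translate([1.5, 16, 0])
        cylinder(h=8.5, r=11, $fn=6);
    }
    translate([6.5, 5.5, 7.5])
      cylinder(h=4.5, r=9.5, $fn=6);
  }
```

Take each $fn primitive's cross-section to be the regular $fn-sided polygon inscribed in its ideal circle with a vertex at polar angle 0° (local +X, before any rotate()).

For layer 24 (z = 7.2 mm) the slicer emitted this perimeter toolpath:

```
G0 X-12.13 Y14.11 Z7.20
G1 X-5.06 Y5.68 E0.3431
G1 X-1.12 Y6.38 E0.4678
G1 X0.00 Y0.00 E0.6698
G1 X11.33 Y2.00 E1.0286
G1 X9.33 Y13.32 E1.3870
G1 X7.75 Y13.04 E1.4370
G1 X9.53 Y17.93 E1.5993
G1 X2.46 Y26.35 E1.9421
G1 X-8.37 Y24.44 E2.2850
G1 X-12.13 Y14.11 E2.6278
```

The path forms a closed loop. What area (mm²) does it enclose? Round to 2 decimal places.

Apply the shoelace formula to the sequence of (X, Y) vertices; enclosed area = 403.99 mm².

403.99 mm²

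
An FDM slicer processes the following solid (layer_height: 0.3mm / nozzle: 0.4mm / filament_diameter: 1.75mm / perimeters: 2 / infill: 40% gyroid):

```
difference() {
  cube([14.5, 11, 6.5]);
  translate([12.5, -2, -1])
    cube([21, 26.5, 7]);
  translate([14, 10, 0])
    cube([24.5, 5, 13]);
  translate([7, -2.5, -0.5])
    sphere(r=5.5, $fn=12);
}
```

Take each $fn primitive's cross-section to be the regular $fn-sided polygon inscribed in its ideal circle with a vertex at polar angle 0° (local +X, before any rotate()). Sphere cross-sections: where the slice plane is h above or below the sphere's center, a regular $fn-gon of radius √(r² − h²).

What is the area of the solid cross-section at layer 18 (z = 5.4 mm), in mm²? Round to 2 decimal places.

137.50 mm²

At z = 5.4 mm: the cube (footprint 14.5×11) is included at this height (area 159.50 mm²); the cube at (12.5, -2) (footprint 21×26.5) is included at this height (area 556.50 mm²); the 24.5×5 cube at (14, 10) contributes its full rectangle (area 122.50 mm²); the sphere at (7, -2.5) is absent (|z−center|=5.900 > r=5.5); After the difference (first − rest): starting from the 14.5×11 cube (159.50 mm²), the 21×26.5 cube at (12.5, -2) partially overlaps it — only the 22.00 mm² overlap (of its 556.50 mm²) is removed, clipping the outline; the 24.5×5 cube at (14, 10) misses the remaining region (no effect) — area = 137.50 mm². Overall, the cross-section is a single solid region. Net area = 137.50 mm².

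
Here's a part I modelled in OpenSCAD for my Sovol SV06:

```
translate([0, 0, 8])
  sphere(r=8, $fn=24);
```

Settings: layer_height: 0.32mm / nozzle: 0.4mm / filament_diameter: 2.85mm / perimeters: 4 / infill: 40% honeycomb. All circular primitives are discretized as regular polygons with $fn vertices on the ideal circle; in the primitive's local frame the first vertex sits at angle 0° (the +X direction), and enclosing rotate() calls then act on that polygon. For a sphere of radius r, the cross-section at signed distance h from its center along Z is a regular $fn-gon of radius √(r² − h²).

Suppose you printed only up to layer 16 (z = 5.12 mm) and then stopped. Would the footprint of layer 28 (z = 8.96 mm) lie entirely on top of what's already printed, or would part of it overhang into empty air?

part overhangs

Compare the two slices. At z = 5.12: the r=8 sphere slices to a regular 24-gon of circumradius 7.464 (√(r²−h²) with h=2.88 from center) (area = (24/2)·7.464²·sin(360°/24) = 173.01 mm²). At z = 8.96: the r=8 sphere slices to a regular 24-gon of circumradius 7.942 (√(r²−h²) with h=0.96 from center) (area = (24/2)·7.942²·sin(360°/24) = 195.91 mm²). Checking containment: at z = 8.96 the cross-section extends beyond the z = 5.12 cross-section by about 22.90 mm².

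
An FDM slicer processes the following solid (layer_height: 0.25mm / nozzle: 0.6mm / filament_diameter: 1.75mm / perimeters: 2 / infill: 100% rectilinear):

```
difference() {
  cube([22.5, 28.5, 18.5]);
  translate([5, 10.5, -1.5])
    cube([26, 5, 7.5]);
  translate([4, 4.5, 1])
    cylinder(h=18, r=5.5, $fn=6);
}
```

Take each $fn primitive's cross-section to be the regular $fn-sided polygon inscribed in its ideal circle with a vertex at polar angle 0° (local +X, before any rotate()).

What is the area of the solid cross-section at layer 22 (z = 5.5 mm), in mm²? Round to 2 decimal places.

480.54 mm²

At z = 5.5 mm: the cube (footprint 22.5×28.5) is included at this height (area 641.25 mm²); the cube at (5, 10.5) is present — its section is the full 26×5 rectangle (area 130.00 mm²); the cylinder at (4, 4.5): section is a regular 6-gon, circumradius r=5.5 (area = (6/2)·5.500²·sin(360°/6) = 78.59 mm²); After the difference (first − rest): starting from the 22.5×28.5 cube (641.25 mm²), the 26×5 cube at (5, 10.5) partially overlaps it — only the 87.50 mm² overlap (of its 130.00 mm²) is removed, clipping the outline; the r=5.5 cylinder at (4, 4.5) partially overlaps it — only the 73.21 mm² overlap (of its 78.59 mm²) is removed, clipping the outline — area = 480.54 mm². Overall, the cross-section has 2 separate islands. Net area = 480.54 mm².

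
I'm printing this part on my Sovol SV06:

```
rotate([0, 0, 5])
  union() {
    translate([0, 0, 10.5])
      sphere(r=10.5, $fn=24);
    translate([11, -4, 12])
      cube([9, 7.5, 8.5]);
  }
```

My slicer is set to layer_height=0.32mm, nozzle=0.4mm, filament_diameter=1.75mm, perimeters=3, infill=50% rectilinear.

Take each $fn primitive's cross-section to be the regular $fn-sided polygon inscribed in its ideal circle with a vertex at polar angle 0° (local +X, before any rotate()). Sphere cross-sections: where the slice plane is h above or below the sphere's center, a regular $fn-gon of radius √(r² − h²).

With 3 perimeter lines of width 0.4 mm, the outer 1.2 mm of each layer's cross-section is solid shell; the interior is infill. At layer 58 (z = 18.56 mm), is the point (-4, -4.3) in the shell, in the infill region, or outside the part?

At z = 18.56 mm: the sphere: section is a regular 24-gon, circumradius = √(r²−h²) = √(10.5²−8.06²) = 6.730; the cube at (11, -4) (footprint 9×7.5) is included at this height; Combining (union): the 2 present regions are separate (no shared area or edge), so areas and boundary lengths simply add and each stays a separate island — 2 connected regions; (rotated 5° about Z; rotation is an isometry so areas/perimeters/island counts are preserved). Overall, the cross-section has 2 separate islands. Undo the 5° rotation: the query point maps to (-4.360, -3.935) in the un-rotated model frame. The nearest boundary edge runs (-4.76, -4.76)→(-5.83, -3.36); distance from the point to it = 0.82 mm. (Shell/infill is judged within the island containing the point — the largest one.) The point is inside the cross-section, 0.82 mm from the nearest boundary — within the 1.2 mm shell band (3 × 0.4).

shell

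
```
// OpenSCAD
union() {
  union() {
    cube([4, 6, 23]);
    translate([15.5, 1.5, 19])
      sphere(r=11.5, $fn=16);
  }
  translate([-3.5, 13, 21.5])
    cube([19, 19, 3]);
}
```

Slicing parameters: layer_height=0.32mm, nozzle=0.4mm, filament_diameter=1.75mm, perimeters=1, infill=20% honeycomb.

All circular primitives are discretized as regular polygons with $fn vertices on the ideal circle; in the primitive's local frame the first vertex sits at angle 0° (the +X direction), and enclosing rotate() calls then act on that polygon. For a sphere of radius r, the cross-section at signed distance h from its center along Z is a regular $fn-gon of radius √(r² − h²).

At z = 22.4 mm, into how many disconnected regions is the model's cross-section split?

At z = 22.4 mm: the cube (footprint 4×6) is included at this height; the r=11.5 sphere at (15.5, 1.5) contributes a regular 16-gon of circumradius √(11.5²−3.4²) = 10.986; Merging all regions: the 2 present regions are separate (no shared area or edge), so areas and boundary lengths simply add and each stays a separate island — 2 connected regions; the cube at (-3.5, 13) is present — its section is the full 19×19 rectangle; Merging all regions: the 2 present regions are separate (no shared area or edge), so areas and boundary lengths simply add and each stays a separate island — 3 connected regions. The result has 3 disconnected regions.

3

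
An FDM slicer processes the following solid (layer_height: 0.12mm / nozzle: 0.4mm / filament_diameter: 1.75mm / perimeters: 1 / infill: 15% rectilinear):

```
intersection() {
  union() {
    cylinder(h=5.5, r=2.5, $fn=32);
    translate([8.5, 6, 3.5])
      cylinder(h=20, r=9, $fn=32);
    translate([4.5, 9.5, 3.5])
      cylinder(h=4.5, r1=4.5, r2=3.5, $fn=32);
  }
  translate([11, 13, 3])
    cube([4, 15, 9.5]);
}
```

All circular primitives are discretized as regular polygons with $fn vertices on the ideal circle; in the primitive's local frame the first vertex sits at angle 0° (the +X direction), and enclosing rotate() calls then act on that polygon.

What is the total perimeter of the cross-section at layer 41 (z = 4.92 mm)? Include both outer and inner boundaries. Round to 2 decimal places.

At z = 4.92 mm: the r=2.5 cylinder gives a regular 32-gon of circumradius 2.5 (constant along its height) (perimeter = 2·32·2.500·sin(180°/32) = 15.68 mm); the cylinder at (8.5, 6): section is a regular 32-gon, circumradius r=9 (perimeter = 2·32·9.000·sin(180°/32) = 56.46 mm); the cone at (4.5, 9.5) contributes a regular 32-gon of circumradius 4.184 (interpolated between r1=4.5 and r2=3.5 at t=0.316) (perimeter = 2·32·4.184·sin(180°/32) = 26.25 mm); Combining (union): the regions partially overlap (shared area 55.57 mm²), so the edge portions inside another operand are dropped and the merged outline is re-measured after clipping — boundary = 64.37 mm; the cube at (11, 13) is present — its section is the full 4×15 rectangle (perimeter 38.00 mm); Keeping only the common overlap: the 4×15 cube at (11, 13) partially overlaps that combined region; clipping to the common part keeps 2.92 mm² — boundary = 8.20 mm. Overall, the cross-section is a single solid region. Total boundary length (outer) = 8.20 mm.

8.20 mm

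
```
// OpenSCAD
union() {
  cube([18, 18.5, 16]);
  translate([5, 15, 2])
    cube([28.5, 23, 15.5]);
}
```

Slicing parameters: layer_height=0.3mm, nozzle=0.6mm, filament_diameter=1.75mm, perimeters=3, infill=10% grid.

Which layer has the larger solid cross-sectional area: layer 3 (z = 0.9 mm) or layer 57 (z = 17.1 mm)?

layer 57 (z = 17.1 mm)

Layer 3 (z = 0.9): the cube is present — its section is the full 18×18.5 rectangle (area 333.00 mm²); the cube at (5, 15) does not reach this height (z outside [2, 17.5]); Combining (union): only the 18×18.5 cube is present, so the union is just that shape — area = 333.00 mm². So its area = 333.00 mm². Layer 57 (z = 17.1): the cube is absent (z outside [0, 16]); the cube at (5, 15) (footprint 28.5×23) is included at this height (area 655.50 mm²); Taking the union: only the 28.5×23 cube at (5, 15) is present, so the union is just that shape — area = 655.50 mm². So its area = 655.50 mm². Layer 57 is larger (655.50 vs 333.00 mm²).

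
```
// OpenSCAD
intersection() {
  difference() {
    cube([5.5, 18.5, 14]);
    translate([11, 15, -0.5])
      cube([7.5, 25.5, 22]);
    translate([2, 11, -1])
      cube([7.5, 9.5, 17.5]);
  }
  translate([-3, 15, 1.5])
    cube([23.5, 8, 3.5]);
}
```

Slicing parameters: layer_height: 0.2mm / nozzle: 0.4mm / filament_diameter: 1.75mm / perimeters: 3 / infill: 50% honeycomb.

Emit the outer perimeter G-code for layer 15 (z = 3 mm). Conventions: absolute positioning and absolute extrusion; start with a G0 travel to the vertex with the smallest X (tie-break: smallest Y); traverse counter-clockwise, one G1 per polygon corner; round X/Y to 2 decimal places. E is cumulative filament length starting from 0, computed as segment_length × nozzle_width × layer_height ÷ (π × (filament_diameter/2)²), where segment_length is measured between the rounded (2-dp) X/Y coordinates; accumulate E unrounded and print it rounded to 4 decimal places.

At z = 3 mm: the cube is present — its section is the full 5.5×18.5 rectangle; the cube at (11, 15) is present — its section is the full 7.5×25.5 rectangle; the 7.5×9.5 cube at (2, 11) contributes its full rectangle; Taking the first minus the rest: starting from the 5.5×18.5 cube, the 7.5×25.5 cube at (11, 15) misses the remaining region (no effect); the 7.5×9.5 cube at (2, 11) partially overlaps it — only the 26.25 mm² overlap (of its 71.25 mm²) is removed, clipping the outline — 1 connected region; the cube at (-3, 15) is present — its section is the full 23.5×8 rectangle; Keeping only the common overlap: the 23.5×8 cube at (-3, 15) partially overlaps the result so far; clipping to the common part keeps 7.00 mm² — 1 connected region. The outline is a single polygon with 4 vertices. Extrusion per mm of travel: 0.4 × 0.2 / (π × 0.875²) = 0.033260. Accumulating E over each segment gives final E = 0.3659.

G0 X0.00 Y15.00 Z3.00
G1 X2.00 Y15.00 E0.0665
G1 X2.00 Y18.50 E0.1829
G1 X0.00 Y18.50 E0.2495
G1 X0.00 Y15.00 E0.3659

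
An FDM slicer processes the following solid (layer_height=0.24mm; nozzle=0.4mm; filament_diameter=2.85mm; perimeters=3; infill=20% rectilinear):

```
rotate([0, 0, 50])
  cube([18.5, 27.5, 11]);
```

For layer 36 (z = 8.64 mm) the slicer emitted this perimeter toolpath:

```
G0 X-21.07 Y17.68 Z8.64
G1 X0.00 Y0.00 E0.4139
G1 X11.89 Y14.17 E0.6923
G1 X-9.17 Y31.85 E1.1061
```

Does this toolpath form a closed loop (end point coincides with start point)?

no

Start point (G0): (-21.07, 17.68). End point (last G1): the path does not return to the start — open.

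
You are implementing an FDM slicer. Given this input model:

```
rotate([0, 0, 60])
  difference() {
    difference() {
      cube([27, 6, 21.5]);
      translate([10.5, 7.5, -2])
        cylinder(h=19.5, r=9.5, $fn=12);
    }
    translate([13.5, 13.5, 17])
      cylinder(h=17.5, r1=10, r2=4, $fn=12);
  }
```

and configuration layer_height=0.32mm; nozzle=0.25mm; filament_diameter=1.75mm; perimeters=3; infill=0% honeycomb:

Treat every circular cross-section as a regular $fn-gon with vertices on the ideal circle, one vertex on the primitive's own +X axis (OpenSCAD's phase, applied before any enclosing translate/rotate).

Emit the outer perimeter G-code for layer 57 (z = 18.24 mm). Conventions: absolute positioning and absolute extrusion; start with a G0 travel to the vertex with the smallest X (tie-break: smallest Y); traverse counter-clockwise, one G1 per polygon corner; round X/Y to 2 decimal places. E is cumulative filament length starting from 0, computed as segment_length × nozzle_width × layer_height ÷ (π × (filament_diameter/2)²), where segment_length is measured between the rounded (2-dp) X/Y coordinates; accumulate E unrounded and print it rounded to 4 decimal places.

G0 X-5.20 Y3.00 Z18.24
G1 X0.00 Y0.00 E0.1997
G1 X13.50 Y23.38 E1.0976
G1 X8.30 Y26.38 E1.2973
G1 X4.34 Y19.52 E1.5607
G1 X4.63 Y18.44 E1.5979
G1 X3.35 Y13.65 E1.7628
G1 X-0.15 Y10.15 E1.9275
G1 X-1.24 Y9.86 E1.9650
G1 X-5.20 Y3.00 E2.2284

At z = 18.24 mm: the cube is present — its section is the full 27×6 rectangle; the cylinder at (10.5, 7.5) is absent (z outside [-2, 17.5]); Taking the first minus the rest: none of the subtracted shapes is present at this height, so the 27×6 cube is unchanged — 1 connected region; the cone at (13.5, 13.5) (r1=10→r2=4) has section circumradius 9.575 here — a regular 12-gon; Subtracting the remaining from the first: starting from the result so far, the cone at (13.5, 13.5) partially overlaps it — only the 14.35 mm² overlap (of its 275.03 mm²) is removed, clipping the outline — 1 connected region; (whole slice rotated 60° about Z — lengths, areas and connectivity unchanged). The outline is a single polygon with 9 vertices. Extrusion per mm of travel: 0.25 × 0.32 / (π × 0.875²) = 0.033260. Accumulating E over each segment gives final E = 2.2284.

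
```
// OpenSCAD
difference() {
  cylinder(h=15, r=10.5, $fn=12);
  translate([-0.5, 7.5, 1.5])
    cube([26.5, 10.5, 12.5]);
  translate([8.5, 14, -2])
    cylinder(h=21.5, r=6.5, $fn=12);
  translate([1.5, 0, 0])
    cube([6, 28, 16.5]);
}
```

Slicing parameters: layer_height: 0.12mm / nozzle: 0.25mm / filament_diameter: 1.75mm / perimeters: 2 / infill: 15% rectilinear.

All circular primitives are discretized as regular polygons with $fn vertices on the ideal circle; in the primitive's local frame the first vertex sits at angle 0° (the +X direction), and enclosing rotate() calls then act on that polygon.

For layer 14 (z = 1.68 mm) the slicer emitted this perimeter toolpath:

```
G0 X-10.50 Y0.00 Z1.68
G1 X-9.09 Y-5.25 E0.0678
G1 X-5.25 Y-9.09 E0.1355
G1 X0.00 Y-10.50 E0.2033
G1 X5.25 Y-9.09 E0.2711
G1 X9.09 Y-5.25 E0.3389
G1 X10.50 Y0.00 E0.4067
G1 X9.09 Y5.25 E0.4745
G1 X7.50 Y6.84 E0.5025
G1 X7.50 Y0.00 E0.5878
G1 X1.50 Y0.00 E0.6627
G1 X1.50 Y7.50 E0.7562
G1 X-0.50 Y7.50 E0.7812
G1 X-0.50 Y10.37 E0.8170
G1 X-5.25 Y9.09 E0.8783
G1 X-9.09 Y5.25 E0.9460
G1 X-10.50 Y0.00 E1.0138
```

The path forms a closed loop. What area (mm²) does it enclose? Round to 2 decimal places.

271.08 mm²

Apply the shoelace formula to the sequence of (X, Y) vertices; enclosed area = 271.08 mm².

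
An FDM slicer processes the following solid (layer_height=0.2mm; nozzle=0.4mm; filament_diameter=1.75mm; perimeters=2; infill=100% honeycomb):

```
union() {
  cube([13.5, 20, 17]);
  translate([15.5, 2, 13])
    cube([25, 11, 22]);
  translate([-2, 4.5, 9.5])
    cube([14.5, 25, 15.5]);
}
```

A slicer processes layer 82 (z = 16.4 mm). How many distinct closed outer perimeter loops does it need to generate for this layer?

2

At z = 16.4 mm: the cube is present — its section is the full 13.5×20 rectangle; the cube at (15.5, 2) is present — its section is the full 25×11 rectangle; the cube at (-2, 4.5) (footprint 14.5×25) is included at this height; Combining (union): the regions partially overlap (shared area 193.75 mm²), so overlapping operands fuse into one piece — 2 connected regions. The result has 2 disconnected regions.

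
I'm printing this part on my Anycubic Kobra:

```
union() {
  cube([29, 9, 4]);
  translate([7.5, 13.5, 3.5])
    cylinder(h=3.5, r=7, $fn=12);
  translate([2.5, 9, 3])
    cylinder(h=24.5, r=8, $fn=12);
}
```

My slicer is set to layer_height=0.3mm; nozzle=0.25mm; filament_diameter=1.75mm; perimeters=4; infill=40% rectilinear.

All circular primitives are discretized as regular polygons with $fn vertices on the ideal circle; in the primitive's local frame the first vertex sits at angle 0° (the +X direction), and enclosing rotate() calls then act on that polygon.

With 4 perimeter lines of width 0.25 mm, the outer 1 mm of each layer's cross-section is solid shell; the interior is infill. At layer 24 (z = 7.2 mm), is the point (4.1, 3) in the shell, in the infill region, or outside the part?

infill

At z = 7.2 mm: the cube is absent (z outside [0, 4]); the cylinder at (7.5, 13.5) is not intersected at this z (z outside [3.5, 7]); the cylinder at (2.5, 9): section is a regular 12-gon, circumradius r=8; Taking the union: only the r=8 cylinder at (2.5, 9) is present, so the union is just that shape — 1 connected region. Overall, the cross-section is a single solid region. The nearest boundary edge runs (2.50, 1.00)→(6.50, 2.07); distance from the point to it = 1.52 mm. The point is inside the cross-section and 1.52 mm from the nearest boundary — more than the 1 mm shell width (4 × 0.25), so it's in the infill interior.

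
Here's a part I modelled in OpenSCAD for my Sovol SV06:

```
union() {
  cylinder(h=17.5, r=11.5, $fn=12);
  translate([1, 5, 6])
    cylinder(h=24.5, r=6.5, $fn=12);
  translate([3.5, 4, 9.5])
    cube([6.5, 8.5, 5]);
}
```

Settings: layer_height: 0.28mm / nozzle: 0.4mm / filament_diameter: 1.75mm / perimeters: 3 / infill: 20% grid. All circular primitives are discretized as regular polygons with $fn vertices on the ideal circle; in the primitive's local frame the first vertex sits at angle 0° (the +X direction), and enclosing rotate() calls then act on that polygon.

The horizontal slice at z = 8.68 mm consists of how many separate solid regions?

1

At z = 8.68 mm: the cylinder: section is a regular 12-gon, circumradius r=11.5; the r=6.5 cylinder at (1, 5) gives a regular 12-gon of circumradius 6.5 (constant along its height); the cube at (3.5, 4) does not reach this height (z outside [9.5, 14.5]); Taking the union: the regions partially overlap (shared area 125.76 mm²), so overlapping operands fuse into one piece — 1 connected region. The result has 1 disconnected region.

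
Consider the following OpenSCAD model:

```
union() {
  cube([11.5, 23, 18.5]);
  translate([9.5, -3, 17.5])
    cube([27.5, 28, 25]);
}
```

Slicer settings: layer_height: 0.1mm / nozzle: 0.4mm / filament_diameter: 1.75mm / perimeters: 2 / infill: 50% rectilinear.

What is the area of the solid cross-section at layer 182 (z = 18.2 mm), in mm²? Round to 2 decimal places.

988.50 mm²

At z = 18.2 mm: the 11.5×23 cube contributes its full rectangle (area 264.50 mm²); the cube at (9.5, -3) (footprint 27.5×28) is included at this height (area 770.00 mm²); Merging all regions: the regions partially overlap — summed areas 1034.50 mm² minus the doubly-counted overlap 46.00 mm² gives 988.50 mm² — area = 988.50 mm². Overall, the cross-section is a single solid region. Net area = 988.50 mm².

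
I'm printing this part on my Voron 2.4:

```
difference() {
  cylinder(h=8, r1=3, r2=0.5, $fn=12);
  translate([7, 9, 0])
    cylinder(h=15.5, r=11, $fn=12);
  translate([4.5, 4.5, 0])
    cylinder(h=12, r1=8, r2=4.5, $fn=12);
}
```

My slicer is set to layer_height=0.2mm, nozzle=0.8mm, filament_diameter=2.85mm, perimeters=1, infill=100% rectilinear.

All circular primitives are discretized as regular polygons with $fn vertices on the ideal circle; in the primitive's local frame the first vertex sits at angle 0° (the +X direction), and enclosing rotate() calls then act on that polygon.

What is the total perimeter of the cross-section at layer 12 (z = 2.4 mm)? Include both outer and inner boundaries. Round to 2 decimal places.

At z = 2.4 mm: the cone: at t=0.300 of its height the radius interpolates to r₁+(r₂−r₁)t = 2.250, giving a regular 12-gon of that circumradius (perimeter = 2·12·2.250·sin(180°/12) = 13.98 mm); the cylinder at (7, 9): section is a regular 12-gon, circumradius r=11 (perimeter = 2·12·11.000·sin(180°/12) = 68.33 mm); the cone at (4.5, 4.5): at t=0.200 of its height the radius interpolates to r₁+(r₂−r₁)t = 7.300, giving a regular 12-gon of that circumradius (perimeter = 2·12·7.300·sin(180°/12) = 45.35 mm); Taking the first minus the rest: starting from the cone, the r=11 cylinder at (7, 9) partially overlaps it — only the 4.51 mm² overlap (of its 363.00 mm²) is removed, clipping the outline; the cone at (4.5, 4.5) partially overlaps it — only the 6.03 mm² overlap (of its 159.87 mm²) is removed, clipping the outline — boundary = 10.38 mm. Overall, the cross-section is a single solid region. Total boundary length (outer) = 10.38 mm.

10.38 mm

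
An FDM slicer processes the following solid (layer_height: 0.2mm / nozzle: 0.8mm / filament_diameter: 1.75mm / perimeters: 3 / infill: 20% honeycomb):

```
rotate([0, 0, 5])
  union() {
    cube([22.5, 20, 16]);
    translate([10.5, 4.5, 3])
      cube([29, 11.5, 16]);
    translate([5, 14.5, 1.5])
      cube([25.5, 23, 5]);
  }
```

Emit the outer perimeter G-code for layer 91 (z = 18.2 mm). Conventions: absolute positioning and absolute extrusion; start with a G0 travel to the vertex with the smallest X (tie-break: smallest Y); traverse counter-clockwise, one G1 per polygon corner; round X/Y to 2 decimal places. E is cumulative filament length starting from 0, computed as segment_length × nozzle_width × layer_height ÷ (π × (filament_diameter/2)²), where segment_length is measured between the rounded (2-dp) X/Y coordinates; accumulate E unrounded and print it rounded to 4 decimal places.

G0 X9.07 Y16.85 Z18.20
G1 X10.07 Y5.40 E0.7646
G1 X38.96 Y7.93 E2.6937
G1 X37.96 Y19.38 E3.4582
G1 X9.07 Y16.85 E5.3874

At z = 18.2 mm: the cube does not reach this height (z outside [0, 16]); the cube at (10.5, 4.5) (footprint 29×11.5) is included at this height; the cube at (5, 14.5) does not reach this height (z outside [1.5, 6.5]); Combining (union): only the 29×11.5 cube at (10.5, 4.5) is present, so the union is just that shape — 1 connected region; (whole slice rotated 5° about Z — lengths, areas and connectivity unchanged). The outline is a single polygon with 4 vertices. Extrusion per mm of travel: 0.8 × 0.2 / (π × 0.875²) = 0.066520. Accumulating E over each segment gives final E = 5.3874.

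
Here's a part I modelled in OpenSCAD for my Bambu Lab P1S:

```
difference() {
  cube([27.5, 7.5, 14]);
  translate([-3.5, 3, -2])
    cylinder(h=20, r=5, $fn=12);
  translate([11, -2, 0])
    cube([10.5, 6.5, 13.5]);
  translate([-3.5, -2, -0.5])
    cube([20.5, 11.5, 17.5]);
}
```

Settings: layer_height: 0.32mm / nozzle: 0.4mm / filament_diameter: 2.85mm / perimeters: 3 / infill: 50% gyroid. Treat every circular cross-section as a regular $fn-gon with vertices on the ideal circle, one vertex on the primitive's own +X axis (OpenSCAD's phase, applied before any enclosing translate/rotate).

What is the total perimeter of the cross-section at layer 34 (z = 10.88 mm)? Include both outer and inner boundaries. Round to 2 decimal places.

36.00 mm

At z = 10.88 mm: the cube is present — its section is the full 27.5×7.5 rectangle (perimeter 70.00 mm); the r=5 cylinder at (-3.5, 3) gives a regular 12-gon of circumradius 5 (constant along its height) (perimeter = 2·12·5.000·sin(180°/12) = 31.06 mm); the 10.5×6.5 cube at (11, -2) contributes its full rectangle (perimeter 34.00 mm); the cube at (-3.5, -2) (footprint 20.5×11.5) is included at this height (perimeter 64.00 mm); After the difference (first − rest): starting from the 27.5×7.5 cube, the r=5 cylinder at (-3.5, 3) partially overlaps it — only the 6.46 mm² overlap (of its 75.00 mm²) is removed, clipping the outline; the 10.5×6.5 cube at (11, -2) partially overlaps it — only the 47.25 mm² overlap (of its 68.25 mm²) is removed, clipping the outline; the 20.5×11.5 cube at (-3.5, -2) partially overlaps it — only the 94.04 mm² overlap (of its 235.75 mm²) is removed, clipping the outline — boundary = 36.00 mm. Overall, the cross-section is a single solid region. Total boundary length (outer) = 36.00 mm.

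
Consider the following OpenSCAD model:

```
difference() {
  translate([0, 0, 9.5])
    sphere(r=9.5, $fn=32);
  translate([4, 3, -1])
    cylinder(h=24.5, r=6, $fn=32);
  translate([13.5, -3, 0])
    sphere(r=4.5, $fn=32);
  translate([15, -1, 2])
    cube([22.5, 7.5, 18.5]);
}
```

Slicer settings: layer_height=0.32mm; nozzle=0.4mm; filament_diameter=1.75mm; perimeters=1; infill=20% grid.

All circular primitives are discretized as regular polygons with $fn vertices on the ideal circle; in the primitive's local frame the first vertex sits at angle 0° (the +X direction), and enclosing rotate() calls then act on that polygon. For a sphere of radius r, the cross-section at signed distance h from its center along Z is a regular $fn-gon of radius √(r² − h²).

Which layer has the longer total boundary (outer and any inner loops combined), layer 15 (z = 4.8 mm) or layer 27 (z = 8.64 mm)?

Layer 15 (z = 4.8): the r=9.5 sphere slices to a regular 32-gon of circumradius 8.256 (√(r²−h²) with h=4.7 from center) (perimeter = 2·32·8.256·sin(180°/32) = 51.79 mm); the r=6 cylinder at (4, 3) contributes a regular 32-gon of circumradius 6 (perimeter = 2·32·6.000·sin(180°/32) = 37.64 mm); the sphere at (13.5, -3) is not intersected at this z (|z−center|=4.800 > r=4.5); the 22.5×7.5 cube at (15, -1) contributes its full rectangle (perimeter 60.00 mm); Taking the first minus the rest: starting from the r=9.5 sphere, the r=6 cylinder at (4, 3) partially overlaps it — only the 85.27 mm² overlap (of its 112.37 mm²) is removed, clipping the outline; the 22.5×7.5 cube at (15, -1) misses the remaining region (no effect) — boundary = 58.69 mm. So its perimeter = 58.69 mm. Layer 27 (z = 8.64): the sphere: section is a regular 32-gon, circumradius = √(r²−h²) = √(9.5²−0.86²) = 9.461 (perimeter = 2·32·9.461·sin(180°/32) = 59.35 mm); the r=6 cylinder at (4, 3) contributes a regular 32-gon of circumradius 6 (perimeter = 2·32·6.000·sin(180°/32) = 37.64 mm); the sphere at (13.5, -3) is absent (|z−center|=8.640 > r=4.5); the 22.5×7.5 cube at (15, -1) contributes its full rectangle (perimeter 60.00 mm); Subtracting the remaining from the first: starting from the r=9.5 sphere, the r=6 cylinder at (4, 3) partially overlaps it — only the 100.15 mm² overlap (of its 112.37 mm²) is removed, clipping the outline; the 22.5×7.5 cube at (15, -1) misses the remaining region (no effect) — boundary = 72.78 mm. So its perimeter = 72.78 mm. Layer 27 is larger (72.78 vs 58.69 mm).

layer 27 (z = 8.64 mm)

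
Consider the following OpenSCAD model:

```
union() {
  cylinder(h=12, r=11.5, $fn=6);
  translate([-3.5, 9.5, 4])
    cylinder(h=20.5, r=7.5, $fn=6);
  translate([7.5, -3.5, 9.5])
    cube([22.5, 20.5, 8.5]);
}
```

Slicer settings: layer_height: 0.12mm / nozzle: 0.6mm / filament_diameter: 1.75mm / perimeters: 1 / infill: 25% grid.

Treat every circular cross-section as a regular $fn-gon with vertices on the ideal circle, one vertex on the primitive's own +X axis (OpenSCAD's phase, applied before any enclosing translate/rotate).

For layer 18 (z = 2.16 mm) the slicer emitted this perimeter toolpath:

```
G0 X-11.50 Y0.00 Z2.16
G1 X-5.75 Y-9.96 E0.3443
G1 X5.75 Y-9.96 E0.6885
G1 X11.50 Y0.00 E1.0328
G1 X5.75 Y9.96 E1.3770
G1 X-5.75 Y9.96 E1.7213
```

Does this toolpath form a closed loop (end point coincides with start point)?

Start point (G0): (-11.50, 0.00). End point (last G1): the path does not return to the start — open.

no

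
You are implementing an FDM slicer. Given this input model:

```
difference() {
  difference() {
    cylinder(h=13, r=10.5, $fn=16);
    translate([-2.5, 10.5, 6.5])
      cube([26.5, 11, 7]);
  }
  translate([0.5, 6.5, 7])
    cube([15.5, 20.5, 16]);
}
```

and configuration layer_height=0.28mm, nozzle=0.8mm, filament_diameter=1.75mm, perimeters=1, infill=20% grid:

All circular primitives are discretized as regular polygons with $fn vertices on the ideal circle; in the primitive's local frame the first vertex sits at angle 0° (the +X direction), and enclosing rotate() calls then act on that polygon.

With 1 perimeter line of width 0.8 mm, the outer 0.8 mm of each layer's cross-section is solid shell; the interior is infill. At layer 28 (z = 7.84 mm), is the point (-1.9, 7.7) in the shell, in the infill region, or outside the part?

infill

At z = 7.84 mm: the cylinder: section is a regular 16-gon, circumradius r=10.5; the cube at (-2.5, 10.5) (footprint 26.5×11) is included at this height; Subtracting the remaining from the first: starting from the r=10.5 cylinder, the 26.5×11 cube at (-2.5, 10.5) misses the remaining region (no effect) — 1 connected region; the cube at (0.5, 6.5) is present — its section is the full 15.5×20.5 rectangle; Taking the first minus the rest: starting from that combined region, the 15.5×20.5 cube at (0.5, 6.5) partially overlaps it — only the 19.80 mm² overlap (of its 317.75 mm²) is removed, clipping the outline — 1 connected region. Overall, the cross-section is a single solid region. The nearest boundary edge runs (-4.02, 9.70)→(0.00, 10.50); distance from the point to it = 2.38 mm. The point is inside the cross-section and 2.38 mm from the nearest boundary — more than the 0.8 mm shell width (1 × 0.8), so it's in the infill interior.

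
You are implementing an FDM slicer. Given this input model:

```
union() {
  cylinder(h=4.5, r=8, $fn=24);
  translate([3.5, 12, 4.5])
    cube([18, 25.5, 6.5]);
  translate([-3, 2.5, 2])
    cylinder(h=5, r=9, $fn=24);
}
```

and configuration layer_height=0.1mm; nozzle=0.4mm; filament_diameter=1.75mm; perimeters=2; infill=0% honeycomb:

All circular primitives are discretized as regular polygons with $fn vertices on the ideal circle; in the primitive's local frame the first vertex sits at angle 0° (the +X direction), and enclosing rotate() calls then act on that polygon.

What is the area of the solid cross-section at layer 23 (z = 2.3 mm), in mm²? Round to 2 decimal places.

292.82 mm²

At z = 2.3 mm: the cylinder: section is a regular 24-gon, circumradius r=8 (area = (24/2)·8.000²·sin(360°/24) = 198.77 mm²); the cube at (3.5, 12) is not intersected at this z (z outside [4.5, 11]); the cylinder at (-3, 2.5): section is a regular 24-gon, circumradius r=9 (area = (24/2)·9.000²·sin(360°/24) = 251.57 mm²); Merging all regions: the regions partially overlap — summed areas 450.35 mm² minus the doubly-counted overlap 157.53 mm² gives 292.82 mm² — area = 292.82 mm². Overall, the cross-section is a single solid region. Net area = 292.82 mm².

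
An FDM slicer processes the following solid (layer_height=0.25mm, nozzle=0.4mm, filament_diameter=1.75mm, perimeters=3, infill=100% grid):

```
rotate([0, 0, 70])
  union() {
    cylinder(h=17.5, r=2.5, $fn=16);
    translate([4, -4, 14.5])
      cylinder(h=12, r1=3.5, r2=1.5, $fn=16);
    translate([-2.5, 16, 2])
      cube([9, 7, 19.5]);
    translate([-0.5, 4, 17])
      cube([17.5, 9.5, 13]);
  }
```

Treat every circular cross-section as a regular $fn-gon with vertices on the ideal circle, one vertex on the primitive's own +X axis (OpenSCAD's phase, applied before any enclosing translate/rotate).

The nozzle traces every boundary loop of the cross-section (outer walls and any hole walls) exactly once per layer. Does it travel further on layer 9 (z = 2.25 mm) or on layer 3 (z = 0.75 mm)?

layer 9 (z = 2.25 mm)

Layer 9 (z = 2.25): the cylinder: section is a regular 16-gon, circumradius r=2.5 (perimeter = 2·16·2.500·sin(180°/16) = 15.61 mm); the cone at (4, -4) is not intersected at this z (z outside [14.5, 26.5]); the cube at (-2.5, 16) (footprint 9×7) is included at this height (perimeter 32.00 mm); the cube at (-0.5, 4) does not reach this height (z outside [17, 30]); Combining (union): the 2 present regions are separate (no shared area or edge), so areas and boundary lengths simply add and each stays a separate island — boundary = 47.61 mm; (whole slice rotated 70° about Z — lengths, areas and connectivity unchanged). So its perimeter = 47.61 mm. Layer 3 (z = 0.75): the r=2.5 cylinder gives a regular 16-gon of circumradius 2.5 (constant along its height) (perimeter = 2·16·2.500·sin(180°/16) = 15.61 mm); the cone at (4, -4) does not reach this height (z outside [14.5, 26.5]); the cube at (-2.5, 16) does not reach this height (z outside [2, 21.5]); the cube at (-0.5, 4) is not intersected at this z (z outside [17, 30]); Taking the union: only the r=2.5 cylinder is present, so the union is just that shape — boundary = 15.61 mm; (rotated 70° about Z; rotation is an isometry so areas/perimeters/island counts are preserved). So its perimeter = 15.61 mm. Layer 9 is larger (47.61 vs 15.61 mm).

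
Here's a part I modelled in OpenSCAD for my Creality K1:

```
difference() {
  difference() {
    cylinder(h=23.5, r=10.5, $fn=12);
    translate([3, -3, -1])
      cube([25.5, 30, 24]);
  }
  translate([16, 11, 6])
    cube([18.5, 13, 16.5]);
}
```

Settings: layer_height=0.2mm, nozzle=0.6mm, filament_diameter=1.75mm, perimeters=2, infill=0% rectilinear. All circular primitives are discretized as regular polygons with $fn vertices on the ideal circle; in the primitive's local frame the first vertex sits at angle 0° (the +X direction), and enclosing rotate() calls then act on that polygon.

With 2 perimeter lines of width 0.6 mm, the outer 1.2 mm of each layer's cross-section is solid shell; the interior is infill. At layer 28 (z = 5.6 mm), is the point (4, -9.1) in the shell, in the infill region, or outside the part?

shell

At z = 5.6 mm: the r=10.5 cylinder contributes a regular 12-gon of circumradius 10.5; the cube at (3, -3) (footprint 25.5×30) is included at this height; After the difference (first − rest): starting from the r=10.5 cylinder, the 25.5×30 cube at (3, -3) partially overlaps it — only the 73.69 mm² overlap (of its 765.00 mm²) is removed, clipping the outline — 1 connected region; the cube at (16, 11) does not reach this height (z outside [6, 22.5]); Taking the first minus the rest: none of the subtracted shapes is present at this height, so the result so far is unchanged — 1 connected region. Overall, the cross-section is a single solid region. The nearest boundary edge runs (5.25, -9.09)→(-0.00, -10.50); distance from the point to it = 0.32 mm. The point is inside the cross-section, 0.32 mm from the nearest boundary — within the 1.2 mm shell band (2 × 0.6).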